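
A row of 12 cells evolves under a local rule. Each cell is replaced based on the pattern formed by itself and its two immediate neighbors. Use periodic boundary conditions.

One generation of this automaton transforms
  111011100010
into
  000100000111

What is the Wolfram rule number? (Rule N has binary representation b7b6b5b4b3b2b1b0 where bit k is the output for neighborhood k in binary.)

38

position 1: 111 → 0  (bit 7 = 0)
position 2: 110 → 0  (bit 6 = 0)
position 3: 101 → 1  (bit 5 = 1)
position 7: 100 → 0  (bit 4 = 0)
position 0: 011 → 0  (bit 3 = 0)
position 10: 010 → 1  (bit 2 = 1)
position 9: 001 → 1  (bit 1 = 1)
position 8: 000 → 0  (bit 0 = 0)
bits b7..b0 = 00100110 = 38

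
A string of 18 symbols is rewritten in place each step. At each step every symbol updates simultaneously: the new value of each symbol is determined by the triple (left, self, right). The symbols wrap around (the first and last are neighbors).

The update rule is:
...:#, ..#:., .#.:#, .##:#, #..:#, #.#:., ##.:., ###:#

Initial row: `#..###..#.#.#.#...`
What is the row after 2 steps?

#..#..#.#.#.#.##..

step 1: ##.##.#.#.#.#.###.
step 2: #..#..#.#.#.#.##..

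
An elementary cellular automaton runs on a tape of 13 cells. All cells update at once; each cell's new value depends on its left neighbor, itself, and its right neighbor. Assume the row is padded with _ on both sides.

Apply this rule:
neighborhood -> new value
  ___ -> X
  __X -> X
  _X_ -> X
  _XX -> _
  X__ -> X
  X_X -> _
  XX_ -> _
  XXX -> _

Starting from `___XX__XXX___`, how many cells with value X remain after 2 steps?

5

XXX__XX___XXX
___XX__XXX___
count of X: 5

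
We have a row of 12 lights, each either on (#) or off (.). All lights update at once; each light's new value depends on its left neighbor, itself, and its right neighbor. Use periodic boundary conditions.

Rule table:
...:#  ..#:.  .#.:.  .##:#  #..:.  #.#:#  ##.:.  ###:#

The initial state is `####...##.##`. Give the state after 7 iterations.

##....###..#

###..#.#.###
##....#.####
#..##..#####
...#...#####
.#...#.####.
...#..####..
##....###..#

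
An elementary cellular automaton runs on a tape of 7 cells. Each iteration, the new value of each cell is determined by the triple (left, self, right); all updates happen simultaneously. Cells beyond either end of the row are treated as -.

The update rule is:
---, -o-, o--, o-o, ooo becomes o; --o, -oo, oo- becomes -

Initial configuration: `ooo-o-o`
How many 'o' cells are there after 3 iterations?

2

-o-oooo
-oo-oo-
---o--o
count of o: 2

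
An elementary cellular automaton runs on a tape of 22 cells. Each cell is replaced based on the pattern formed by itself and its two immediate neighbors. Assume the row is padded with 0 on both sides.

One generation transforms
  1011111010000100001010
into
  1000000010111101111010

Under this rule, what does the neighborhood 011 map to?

At position 2 the neighborhood is 011; the next row has 0 there.

0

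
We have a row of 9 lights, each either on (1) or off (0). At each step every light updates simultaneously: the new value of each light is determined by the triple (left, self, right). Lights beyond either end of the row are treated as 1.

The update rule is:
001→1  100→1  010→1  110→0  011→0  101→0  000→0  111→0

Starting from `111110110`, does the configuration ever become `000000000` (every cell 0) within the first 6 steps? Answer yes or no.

step 1: 000000000
all cells are 0 at step 1

yes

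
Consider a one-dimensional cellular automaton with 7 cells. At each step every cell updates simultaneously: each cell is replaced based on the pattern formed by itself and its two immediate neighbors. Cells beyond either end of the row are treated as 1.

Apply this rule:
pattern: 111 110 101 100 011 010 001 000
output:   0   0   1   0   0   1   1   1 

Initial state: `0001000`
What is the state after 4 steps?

0111011
1000100
0011101
0100010

0100010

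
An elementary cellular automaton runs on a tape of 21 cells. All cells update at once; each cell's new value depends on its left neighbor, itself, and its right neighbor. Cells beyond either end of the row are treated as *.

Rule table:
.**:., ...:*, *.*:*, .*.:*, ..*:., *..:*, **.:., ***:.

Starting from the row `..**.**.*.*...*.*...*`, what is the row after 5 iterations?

***..******.*****.**.

*...*..******.*****..
.**.**.......*.....*.
*..*..******.*****.**
.*.**.......*.....*..
***..******.*****.**.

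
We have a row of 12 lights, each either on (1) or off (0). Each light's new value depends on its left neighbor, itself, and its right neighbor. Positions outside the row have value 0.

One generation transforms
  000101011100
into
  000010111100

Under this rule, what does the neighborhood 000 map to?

At position 0 the neighborhood is 000; the next row has 0 there.

0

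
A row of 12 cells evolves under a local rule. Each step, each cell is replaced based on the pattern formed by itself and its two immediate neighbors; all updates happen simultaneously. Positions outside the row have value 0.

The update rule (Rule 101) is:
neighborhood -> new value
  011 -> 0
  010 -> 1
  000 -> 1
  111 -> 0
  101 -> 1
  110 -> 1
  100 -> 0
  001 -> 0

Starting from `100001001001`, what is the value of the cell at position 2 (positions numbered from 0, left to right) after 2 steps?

0

step 1: 101101001001
step 2: 110111001001
position 2 holds 0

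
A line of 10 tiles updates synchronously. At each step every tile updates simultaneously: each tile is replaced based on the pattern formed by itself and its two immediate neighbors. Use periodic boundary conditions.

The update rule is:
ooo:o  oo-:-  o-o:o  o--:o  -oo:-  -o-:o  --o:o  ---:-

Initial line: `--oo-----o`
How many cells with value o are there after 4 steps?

6

step 1: oo--o---oo
step 2: o-oooo-o-o
step 3: -o-oo-ooo-
step 4: ooo--o-o-o
count of o: 6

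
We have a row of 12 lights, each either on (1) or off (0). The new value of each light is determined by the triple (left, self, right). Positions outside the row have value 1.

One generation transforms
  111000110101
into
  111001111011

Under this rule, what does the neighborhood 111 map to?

1

At position 0 the neighborhood is 111; the next row has 1 there.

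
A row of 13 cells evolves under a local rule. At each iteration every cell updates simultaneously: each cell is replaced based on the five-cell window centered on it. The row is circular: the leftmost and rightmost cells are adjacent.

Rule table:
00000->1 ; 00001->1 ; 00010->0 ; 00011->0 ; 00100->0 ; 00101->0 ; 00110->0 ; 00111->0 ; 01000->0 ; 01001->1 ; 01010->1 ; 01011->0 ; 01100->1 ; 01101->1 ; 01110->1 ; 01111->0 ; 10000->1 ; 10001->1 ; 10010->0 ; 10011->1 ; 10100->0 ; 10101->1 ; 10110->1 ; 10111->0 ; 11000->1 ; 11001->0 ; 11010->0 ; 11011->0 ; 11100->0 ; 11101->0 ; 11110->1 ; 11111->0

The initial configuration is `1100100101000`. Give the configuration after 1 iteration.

0100010010010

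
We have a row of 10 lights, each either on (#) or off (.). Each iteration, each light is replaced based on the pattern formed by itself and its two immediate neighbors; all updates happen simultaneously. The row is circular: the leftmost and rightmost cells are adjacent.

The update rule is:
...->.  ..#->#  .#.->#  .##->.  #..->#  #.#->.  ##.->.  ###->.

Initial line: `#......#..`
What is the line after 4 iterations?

##....####
..#..#....
.######...
#......#..

#......#..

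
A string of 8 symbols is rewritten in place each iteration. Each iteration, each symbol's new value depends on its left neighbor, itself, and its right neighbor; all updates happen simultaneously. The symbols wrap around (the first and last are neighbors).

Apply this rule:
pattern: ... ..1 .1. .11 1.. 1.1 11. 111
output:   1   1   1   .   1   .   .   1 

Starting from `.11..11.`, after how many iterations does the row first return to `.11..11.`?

2

1..11..1
.11..11.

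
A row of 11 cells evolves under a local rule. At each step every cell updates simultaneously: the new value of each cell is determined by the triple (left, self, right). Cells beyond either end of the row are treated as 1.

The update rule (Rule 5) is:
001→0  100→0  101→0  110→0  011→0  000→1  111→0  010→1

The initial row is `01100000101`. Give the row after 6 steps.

01100000100

00001110100
01100000100
00001110100  (repeats step 1; period 2)
step 6: 01100000100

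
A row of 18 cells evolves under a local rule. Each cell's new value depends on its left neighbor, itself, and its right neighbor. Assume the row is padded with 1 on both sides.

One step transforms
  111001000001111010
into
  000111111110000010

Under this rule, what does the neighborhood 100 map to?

1

At position 3 the neighborhood is 100; the next row has 1 there.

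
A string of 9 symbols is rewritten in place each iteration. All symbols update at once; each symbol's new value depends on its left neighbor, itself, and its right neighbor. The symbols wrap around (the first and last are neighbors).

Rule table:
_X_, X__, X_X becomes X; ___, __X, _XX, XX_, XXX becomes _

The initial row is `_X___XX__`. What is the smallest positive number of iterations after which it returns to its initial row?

_XX____X_
___X___XX
X__XX____
XX___X___
__X__XX__
__XX___X_
____X__XX
X___XX___
XX____X__
__X___XX_
__XX____X
X___X___X
_X__XX___
_XX___X__
___X__XX_
___XX___X
X____X__X
_X___XX__

18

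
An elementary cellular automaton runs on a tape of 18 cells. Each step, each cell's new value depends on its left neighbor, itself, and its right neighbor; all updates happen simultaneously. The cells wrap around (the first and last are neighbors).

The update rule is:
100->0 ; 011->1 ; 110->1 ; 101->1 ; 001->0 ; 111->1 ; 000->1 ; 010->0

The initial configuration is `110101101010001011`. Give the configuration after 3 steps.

111011110100100111
111111111000000111
111111111011110111

111111111011110111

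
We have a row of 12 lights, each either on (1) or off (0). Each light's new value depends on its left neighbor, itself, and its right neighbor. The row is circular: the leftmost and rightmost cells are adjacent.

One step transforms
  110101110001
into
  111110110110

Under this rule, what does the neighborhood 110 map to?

At position 1 the neighborhood is 110; the next row has 1 there.

1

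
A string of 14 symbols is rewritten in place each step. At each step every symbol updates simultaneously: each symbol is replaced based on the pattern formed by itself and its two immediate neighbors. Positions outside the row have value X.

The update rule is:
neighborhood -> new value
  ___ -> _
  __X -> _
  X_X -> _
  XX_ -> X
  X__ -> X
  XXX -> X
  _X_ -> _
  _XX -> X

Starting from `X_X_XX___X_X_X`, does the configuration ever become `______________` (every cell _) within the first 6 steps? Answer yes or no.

X___XXX______X
XX__XXXX_____X
XXX_XXXXX____X
XXX_XXXXXX___X
XXX_XXXXXXX__X
XXX_XXXXXXXX_X
step 6 is XXX_XXXXXXXX_X, still not uniform _

no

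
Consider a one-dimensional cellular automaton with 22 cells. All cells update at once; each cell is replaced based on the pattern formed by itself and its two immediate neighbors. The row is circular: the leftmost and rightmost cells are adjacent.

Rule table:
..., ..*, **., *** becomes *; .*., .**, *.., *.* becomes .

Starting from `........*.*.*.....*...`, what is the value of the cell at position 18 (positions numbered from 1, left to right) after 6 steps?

*

step 1: ********......****..**
step 2: ********.*****.***.*.*
step 3: ********..****..**....
step 4: .*******.*.***.*.*.***
step 5: ..******....**......**
step 6: .*.*****.***.*.*****.*
position 18 holds *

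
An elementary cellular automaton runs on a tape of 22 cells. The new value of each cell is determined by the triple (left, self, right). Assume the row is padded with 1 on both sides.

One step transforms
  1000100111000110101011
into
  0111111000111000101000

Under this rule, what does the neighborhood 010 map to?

1

At position 4 the neighborhood is 010; the next row has 1 there.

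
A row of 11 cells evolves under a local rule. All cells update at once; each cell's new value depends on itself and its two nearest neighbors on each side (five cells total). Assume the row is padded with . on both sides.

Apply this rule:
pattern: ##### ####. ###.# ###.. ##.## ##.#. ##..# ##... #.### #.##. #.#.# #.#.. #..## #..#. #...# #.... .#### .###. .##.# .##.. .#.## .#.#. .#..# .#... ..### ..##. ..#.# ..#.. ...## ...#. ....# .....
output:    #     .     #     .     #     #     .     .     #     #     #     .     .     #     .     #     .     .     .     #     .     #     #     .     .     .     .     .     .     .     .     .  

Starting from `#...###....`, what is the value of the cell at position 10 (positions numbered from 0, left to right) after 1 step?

........#..
position 10 holds .

.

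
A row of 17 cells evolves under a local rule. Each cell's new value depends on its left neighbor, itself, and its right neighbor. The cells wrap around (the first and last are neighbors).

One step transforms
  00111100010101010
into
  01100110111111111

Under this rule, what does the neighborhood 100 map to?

At position 6 the neighborhood is 100; the next row has 1 there.

1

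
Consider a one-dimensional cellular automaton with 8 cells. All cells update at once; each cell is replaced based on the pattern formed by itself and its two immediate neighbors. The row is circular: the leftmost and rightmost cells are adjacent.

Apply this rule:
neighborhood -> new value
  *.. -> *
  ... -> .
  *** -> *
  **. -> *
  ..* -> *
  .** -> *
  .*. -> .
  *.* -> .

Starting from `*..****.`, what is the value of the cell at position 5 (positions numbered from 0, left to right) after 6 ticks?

*

tick 1: .******.
tick 2: ********
tick 3: ********  (fixed point — unchanged through tick 6)
position 5 holds *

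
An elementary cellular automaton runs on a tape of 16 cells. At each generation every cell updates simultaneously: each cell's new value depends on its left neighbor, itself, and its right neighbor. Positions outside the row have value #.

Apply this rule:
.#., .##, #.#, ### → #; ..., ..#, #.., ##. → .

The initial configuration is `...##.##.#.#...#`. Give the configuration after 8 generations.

...#.##.####...#
...###.####....#
...##.####.....#
...#.####......#
...#####.......#
...####........#
...###.........#
...##..........#

...##..........#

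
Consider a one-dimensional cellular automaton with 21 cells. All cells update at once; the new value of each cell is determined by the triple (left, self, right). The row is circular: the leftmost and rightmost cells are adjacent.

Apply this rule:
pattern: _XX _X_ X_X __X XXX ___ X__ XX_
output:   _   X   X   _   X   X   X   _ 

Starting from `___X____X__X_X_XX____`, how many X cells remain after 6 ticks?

XX_XXXX_XX_XXXX__XXXX
X_X_XX_X__X_XX_X__XXX
_XXX__XXX_XX__XXX__XX
X_X_X__X_X__X__X_X___
XXXXXX_XXXX_XX_XXXXX_
_XXXX_X_XX_X__X_XXX_X
count of X: 13

13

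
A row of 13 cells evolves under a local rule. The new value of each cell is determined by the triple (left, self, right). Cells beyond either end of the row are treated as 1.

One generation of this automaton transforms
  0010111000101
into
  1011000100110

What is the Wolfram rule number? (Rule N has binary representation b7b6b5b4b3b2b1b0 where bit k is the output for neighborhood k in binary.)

position 5: 111 → 0  (bit 7 = 0)
position 6: 110 → 0  (bit 6 = 0)
position 3: 101 → 1  (bit 5 = 1)
position 0: 100 → 1  (bit 4 = 1)
position 4: 011 → 0  (bit 3 = 0)
position 2: 010 → 1  (bit 2 = 1)
position 1: 001 → 0  (bit 1 = 0)
position 8: 000 → 0  (bit 0 = 0)
bits b7..b0 = 00110100 = 52

52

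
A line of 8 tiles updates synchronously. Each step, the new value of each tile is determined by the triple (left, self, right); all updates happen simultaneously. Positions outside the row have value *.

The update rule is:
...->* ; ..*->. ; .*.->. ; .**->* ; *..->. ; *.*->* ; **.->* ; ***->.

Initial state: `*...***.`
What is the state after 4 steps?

*****...

*.*.*.**
**.*.**.
.**.****
*****...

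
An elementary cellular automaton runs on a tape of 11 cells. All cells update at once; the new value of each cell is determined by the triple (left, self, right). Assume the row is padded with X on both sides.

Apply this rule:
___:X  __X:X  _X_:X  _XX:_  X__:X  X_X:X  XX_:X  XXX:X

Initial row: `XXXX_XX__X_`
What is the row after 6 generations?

XXXXXXXXXX_

generation 1: XXXXX_XXXXX
generation 2: XXXXXX_XXXX
generation 3: XXXXXXX_XXX
generation 4: XXXXXXXX_XX
generation 5: XXXXXXXXX_X
generation 6: XXXXXXXXXX_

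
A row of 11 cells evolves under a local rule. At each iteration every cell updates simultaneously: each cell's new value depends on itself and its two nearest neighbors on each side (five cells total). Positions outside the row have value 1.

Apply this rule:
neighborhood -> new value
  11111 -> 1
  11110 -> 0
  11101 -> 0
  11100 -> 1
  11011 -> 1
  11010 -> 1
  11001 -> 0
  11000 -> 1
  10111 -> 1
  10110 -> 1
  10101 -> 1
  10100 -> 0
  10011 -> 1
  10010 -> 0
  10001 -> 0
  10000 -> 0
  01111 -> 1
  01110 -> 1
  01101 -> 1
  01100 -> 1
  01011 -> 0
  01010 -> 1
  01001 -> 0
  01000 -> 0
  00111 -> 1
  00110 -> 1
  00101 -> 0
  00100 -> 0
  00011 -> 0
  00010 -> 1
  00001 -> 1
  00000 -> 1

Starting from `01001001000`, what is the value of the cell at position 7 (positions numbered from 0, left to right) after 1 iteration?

iteration 1: 10000000000
position 7 holds 0

0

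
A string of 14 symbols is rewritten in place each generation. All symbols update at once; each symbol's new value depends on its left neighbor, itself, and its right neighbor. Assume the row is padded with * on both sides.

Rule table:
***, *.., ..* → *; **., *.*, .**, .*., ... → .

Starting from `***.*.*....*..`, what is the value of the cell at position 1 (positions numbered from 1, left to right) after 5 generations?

**.....*..*.**
*.*...*.**...*
...*.*....*.*.
*.*...*..*....
...*.*.**.*..*
position 1 holds .

.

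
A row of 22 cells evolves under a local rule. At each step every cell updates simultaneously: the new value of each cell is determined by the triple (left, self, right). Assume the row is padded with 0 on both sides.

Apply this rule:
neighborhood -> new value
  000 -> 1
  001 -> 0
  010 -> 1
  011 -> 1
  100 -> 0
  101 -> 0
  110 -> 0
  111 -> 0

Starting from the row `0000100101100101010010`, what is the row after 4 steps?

1010100101010101010010

step 1: 1110100101000101010010
step 2: 1000100101010101010010
step 3: 1010100101010101010010
step 4: 1010100101010101010010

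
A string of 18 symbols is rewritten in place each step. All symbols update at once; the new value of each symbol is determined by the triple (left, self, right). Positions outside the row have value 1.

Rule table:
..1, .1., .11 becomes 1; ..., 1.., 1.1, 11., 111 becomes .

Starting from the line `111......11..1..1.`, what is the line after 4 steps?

........11..11.11.
.......11..11..1..
......11..11..11.1
.....11..11..11..1

.....11..11..11..1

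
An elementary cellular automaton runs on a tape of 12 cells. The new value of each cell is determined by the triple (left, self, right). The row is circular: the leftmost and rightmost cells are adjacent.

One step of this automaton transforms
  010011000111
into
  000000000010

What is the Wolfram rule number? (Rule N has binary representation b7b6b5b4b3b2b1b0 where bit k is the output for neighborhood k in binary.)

128

position 10: 111 → 1  (bit 7 = 1)
position 5: 110 → 0  (bit 6 = 0)
position 0: 101 → 0  (bit 5 = 0)
position 2: 100 → 0  (bit 4 = 0)
position 4: 011 → 0  (bit 3 = 0)
position 1: 010 → 0  (bit 2 = 0)
position 3: 001 → 0  (bit 1 = 0)
position 7: 000 → 0  (bit 0 = 0)
bits b7..b0 = 10000000 = 128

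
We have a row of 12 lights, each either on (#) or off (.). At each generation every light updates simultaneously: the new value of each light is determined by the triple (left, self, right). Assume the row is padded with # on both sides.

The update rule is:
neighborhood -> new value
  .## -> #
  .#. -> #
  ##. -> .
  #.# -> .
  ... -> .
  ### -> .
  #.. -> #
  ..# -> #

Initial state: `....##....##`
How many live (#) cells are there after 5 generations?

5

generation 1: #..##.#..##.
generation 2: .###..####..
generation 3: .#..###...##
generation 4: .####..#.##.
generation 5: .#...###.#..
count of #: 5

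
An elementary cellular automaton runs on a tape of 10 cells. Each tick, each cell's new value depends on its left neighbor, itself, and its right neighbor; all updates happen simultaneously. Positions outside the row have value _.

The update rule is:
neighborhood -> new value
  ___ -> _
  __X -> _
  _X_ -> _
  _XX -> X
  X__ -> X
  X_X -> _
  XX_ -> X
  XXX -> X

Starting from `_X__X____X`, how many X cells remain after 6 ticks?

tick 1: __X__X____
tick 2: ___X__X___
tick 3: ____X__X__
tick 4: _____X__X_
tick 5: ______X__X
tick 6: _______X__
count of X: 1

1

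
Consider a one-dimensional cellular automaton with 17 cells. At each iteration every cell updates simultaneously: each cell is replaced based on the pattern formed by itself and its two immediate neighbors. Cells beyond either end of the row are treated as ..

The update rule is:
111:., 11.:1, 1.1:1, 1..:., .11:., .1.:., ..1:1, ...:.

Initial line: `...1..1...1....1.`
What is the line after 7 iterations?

..1..1...1....1..
.1..1...1....1...
1..1...1....1....
..1...1....1.....
.1...1....1......
1...1....1.......
...1....1........

...1....1........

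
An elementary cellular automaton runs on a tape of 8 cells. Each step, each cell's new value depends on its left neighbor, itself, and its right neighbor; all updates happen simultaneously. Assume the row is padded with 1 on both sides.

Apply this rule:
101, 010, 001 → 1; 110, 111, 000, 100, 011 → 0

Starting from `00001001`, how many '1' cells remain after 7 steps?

2

step 1: 00011010
step 2: 00100111
step 3: 01101000
step 4: 10011001
step 5: 00100010
step 6: 01100111
step 7: 10001000
count of 1: 2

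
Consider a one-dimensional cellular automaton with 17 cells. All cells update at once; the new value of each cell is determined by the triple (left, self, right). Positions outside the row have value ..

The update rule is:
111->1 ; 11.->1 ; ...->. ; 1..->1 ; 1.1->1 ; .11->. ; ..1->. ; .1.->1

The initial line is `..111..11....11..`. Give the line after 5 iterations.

iteration 1: ...111..11....11.
iteration 2: ....111..11....11
iteration 3: .....111..11....1
iteration 4: ......111..11...1
iteration 5: .......111..11..1

.......111..11..1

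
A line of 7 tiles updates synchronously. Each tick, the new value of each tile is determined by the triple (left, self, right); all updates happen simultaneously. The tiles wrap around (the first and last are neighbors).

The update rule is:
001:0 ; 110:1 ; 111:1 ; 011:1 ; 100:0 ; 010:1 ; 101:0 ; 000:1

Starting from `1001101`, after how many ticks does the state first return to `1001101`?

1

1001101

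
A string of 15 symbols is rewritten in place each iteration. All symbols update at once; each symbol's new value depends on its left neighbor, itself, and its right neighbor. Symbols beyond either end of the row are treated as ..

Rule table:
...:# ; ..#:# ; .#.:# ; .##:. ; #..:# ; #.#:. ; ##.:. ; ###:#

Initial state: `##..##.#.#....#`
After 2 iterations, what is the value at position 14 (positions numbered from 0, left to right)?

.

..##...#.######
##..####..####.
position 14 holds .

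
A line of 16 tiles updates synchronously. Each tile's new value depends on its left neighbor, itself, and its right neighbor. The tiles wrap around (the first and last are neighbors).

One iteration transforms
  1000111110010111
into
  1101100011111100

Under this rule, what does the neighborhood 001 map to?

1

At position 3 the neighborhood is 001; the next row has 1 there.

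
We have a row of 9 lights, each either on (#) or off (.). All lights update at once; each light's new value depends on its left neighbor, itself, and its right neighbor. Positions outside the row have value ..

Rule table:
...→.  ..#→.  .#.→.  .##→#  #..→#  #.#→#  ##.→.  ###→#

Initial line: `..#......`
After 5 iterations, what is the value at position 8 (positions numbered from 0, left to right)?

iteration 1: ...#.....
iteration 2: ....#....
iteration 3: .....#...
iteration 4: ......#..
iteration 5: .......#.
position 8 holds .

.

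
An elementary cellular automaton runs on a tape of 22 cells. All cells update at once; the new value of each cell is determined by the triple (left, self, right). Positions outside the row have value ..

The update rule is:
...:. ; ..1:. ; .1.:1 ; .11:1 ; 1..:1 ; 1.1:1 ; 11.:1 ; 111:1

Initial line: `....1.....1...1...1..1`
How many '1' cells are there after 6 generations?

18

....11....11..11..11.1
....111...111.111.1111
....1111..111111111111
....11111.111111111111
....111111111111111111
....111111111111111111
count of 1: 18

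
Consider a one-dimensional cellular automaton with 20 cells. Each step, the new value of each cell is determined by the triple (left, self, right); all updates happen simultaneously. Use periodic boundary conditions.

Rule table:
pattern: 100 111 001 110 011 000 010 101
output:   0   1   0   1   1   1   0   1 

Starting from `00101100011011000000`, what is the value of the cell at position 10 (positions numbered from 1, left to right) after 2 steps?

1

10011101011111011111
10011110111111111111
position 10 holds 1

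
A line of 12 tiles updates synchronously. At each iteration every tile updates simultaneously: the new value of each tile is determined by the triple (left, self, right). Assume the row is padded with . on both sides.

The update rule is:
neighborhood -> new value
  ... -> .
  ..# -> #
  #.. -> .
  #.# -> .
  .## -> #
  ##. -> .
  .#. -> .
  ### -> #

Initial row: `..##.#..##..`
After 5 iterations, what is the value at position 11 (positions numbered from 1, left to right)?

.##....##...
##....##....
#....##.....
....##......
...##.......
position 11 holds .

.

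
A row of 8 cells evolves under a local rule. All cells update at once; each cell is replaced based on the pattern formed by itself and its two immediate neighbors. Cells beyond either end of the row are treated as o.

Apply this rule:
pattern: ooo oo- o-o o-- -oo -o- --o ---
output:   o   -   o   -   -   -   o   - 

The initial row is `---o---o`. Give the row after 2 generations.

generation 1: --o---o-
generation 2: -o---o-o

-o---o-o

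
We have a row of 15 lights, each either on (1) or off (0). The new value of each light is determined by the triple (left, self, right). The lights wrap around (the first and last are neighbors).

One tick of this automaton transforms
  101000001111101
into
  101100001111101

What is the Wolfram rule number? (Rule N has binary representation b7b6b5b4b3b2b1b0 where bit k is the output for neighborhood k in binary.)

position 9: 111 → 1  (bit 7 = 1)
position 0: 110 → 1  (bit 6 = 1)
position 1: 101 → 0  (bit 5 = 0)
position 3: 100 → 1  (bit 4 = 1)
position 8: 011 → 1  (bit 3 = 1)
position 2: 010 → 1  (bit 2 = 1)
position 7: 001 → 0  (bit 1 = 0)
position 4: 000 → 0  (bit 0 = 0)
bits b7..b0 = 11011100 = 220

220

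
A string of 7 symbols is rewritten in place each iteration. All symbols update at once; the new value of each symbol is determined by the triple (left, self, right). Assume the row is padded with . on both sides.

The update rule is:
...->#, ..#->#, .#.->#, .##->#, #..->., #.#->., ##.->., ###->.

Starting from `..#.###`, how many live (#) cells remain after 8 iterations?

iteration 1: ###.#..
iteration 2: #...#.#
iteration 3: #.###.#
iteration 4: #.#...#
iteration 5: #.#.###
iteration 6: #.#.#..
iteration 7: #.#.#.#
iteration 8: #.#.#.#
count of #: 4

4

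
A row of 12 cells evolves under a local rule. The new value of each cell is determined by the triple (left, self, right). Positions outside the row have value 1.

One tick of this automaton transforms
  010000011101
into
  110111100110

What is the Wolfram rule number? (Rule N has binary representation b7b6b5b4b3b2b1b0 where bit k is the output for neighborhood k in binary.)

103

position 8: 111 → 0  (bit 7 = 0)
position 9: 110 → 1  (bit 6 = 1)
position 0: 101 → 1  (bit 5 = 1)
position 2: 100 → 0  (bit 4 = 0)
position 7: 011 → 0  (bit 3 = 0)
position 1: 010 → 1  (bit 2 = 1)
position 6: 001 → 1  (bit 1 = 1)
position 3: 000 → 1  (bit 0 = 1)
bits b7..b0 = 01100111 = 103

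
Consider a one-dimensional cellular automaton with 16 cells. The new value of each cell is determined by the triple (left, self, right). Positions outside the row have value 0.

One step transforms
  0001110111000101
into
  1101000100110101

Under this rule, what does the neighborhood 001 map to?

At position 2 the neighborhood is 001; the next row has 0 there.

0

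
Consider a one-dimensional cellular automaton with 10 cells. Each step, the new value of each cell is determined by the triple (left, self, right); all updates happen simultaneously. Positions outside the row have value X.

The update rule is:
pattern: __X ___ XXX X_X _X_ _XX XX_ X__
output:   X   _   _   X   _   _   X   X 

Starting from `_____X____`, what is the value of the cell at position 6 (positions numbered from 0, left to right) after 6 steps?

X___X_X__X
XX_X_X_XX_
_XX_X_X_XX
X_XX_X_X__
XX_XX_X_XX
_XX_XX_X__
position 6 holds _

_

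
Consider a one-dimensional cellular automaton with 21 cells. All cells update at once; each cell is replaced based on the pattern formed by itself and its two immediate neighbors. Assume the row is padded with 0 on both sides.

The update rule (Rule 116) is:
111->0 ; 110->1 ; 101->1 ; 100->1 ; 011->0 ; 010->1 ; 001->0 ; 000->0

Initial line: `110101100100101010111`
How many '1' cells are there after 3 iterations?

9

011110110110111111001
000011011011000001101
000001101101100000111
count of 1: 9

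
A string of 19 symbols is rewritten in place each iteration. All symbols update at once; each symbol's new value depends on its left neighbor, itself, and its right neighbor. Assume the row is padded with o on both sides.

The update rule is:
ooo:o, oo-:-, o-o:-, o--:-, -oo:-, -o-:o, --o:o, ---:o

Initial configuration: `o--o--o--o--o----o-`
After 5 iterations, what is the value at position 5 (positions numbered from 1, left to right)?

-

iteration 1: --oo-oo-oo-oo-oooo-
iteration 2: -o-------------oo--
iteration 3: -o-oooooooooooo---o
iteration 4: -o--oooooooooo--oo-
iteration 5: -o-o-oooooooo--o---
position 5 holds -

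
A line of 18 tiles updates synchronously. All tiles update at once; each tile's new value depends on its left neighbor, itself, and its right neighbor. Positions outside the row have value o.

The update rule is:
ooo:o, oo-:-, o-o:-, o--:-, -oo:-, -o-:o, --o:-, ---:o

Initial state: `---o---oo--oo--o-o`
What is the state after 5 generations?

-o-o-o-o--o--o-o--

-o-o-o---------o--
-o-o-o-ooooooo-o--
-o-o-o--ooooo--o--
-o-o-o---ooo---o--
-o-o-o-o--o--o-o--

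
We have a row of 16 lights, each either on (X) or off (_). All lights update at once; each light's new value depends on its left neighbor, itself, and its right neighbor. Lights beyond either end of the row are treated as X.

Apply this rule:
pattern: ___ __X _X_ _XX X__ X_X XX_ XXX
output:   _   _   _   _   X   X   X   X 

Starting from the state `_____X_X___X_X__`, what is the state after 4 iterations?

X_____X_X___X_X_
XX_____X_X___X_X
XXX_____X_X___X_
XXXX_____X_X___X

XXXX_____X_X___X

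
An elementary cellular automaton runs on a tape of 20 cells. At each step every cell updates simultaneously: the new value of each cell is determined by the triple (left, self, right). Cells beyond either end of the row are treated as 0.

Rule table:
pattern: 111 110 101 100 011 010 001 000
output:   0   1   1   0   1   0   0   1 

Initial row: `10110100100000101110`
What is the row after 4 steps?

11110111111001001010

01111000001110011010
01001011101010011100
00000110110100010101
11110111111001001010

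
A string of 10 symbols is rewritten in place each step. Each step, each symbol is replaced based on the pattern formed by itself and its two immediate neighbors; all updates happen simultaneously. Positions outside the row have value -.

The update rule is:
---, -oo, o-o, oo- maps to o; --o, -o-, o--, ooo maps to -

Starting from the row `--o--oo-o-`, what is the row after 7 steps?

---oo---oo

o----ooo--
--oo-o-o-o
o-ooo-o-o-
-oo-oo-o--
-oooooo--o
-o----o---
---oo---oo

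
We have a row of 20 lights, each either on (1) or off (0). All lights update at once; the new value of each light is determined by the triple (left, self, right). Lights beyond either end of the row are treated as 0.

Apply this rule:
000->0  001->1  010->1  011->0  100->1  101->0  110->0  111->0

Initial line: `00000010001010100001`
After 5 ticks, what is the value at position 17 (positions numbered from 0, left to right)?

0

tick 1: 00000111011010110011
tick 2: 00001000000010001100
tick 3: 00011100000111010010
tick 4: 00100010001000011111
tick 5: 01110111011100100000
position 17 holds 0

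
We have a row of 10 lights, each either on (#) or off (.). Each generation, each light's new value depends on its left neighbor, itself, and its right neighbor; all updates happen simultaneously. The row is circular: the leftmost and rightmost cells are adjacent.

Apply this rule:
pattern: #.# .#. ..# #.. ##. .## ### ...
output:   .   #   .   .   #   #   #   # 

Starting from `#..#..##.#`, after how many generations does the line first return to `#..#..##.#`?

1

#..#..##.#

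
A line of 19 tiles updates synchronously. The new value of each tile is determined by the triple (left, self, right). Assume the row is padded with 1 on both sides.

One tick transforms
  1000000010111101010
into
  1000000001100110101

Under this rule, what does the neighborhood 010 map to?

At position 8 the neighborhood is 010; the next row has 0 there.

0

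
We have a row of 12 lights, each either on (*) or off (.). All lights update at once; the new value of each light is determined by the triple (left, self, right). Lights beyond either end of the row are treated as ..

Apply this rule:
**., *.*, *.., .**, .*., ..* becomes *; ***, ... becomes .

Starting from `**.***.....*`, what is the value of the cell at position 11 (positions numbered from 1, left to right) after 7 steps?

.

****.**...**
*..*****.***
****...***.*
*..**.**.***
**********.*
*........***
**......**.*
position 11 holds .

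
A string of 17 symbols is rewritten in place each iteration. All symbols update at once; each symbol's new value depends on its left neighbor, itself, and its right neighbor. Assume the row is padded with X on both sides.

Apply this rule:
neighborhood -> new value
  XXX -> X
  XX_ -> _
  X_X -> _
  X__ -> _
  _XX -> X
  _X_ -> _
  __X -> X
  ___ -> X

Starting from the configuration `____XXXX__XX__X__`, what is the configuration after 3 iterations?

_XXXX__XX__X__XXX

_XXXXXX__XX__X__X
_XXXXX__XX__X__XX
_XXXX__XX__X__XXX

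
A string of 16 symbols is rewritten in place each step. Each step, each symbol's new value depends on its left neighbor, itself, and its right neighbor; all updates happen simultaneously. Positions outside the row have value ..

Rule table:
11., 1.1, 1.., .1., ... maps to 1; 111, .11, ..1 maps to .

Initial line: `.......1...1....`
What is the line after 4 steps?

...11..11....111

111111.111.11111
.....11..11....1
1111..11..1111.1
...11..11....111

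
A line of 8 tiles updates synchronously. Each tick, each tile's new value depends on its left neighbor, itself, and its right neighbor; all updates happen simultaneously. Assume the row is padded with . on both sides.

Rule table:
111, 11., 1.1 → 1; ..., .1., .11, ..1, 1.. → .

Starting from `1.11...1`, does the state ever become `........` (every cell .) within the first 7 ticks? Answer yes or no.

tick 1: .1.1....
tick 2: ..1.....
tick 3: ........
all cells are . at tick 3

yes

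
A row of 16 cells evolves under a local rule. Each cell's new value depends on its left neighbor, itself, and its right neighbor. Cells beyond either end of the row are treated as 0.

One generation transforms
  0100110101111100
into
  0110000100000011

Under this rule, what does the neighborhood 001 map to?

0

At position 0 the neighborhood is 001; the next row has 0 there.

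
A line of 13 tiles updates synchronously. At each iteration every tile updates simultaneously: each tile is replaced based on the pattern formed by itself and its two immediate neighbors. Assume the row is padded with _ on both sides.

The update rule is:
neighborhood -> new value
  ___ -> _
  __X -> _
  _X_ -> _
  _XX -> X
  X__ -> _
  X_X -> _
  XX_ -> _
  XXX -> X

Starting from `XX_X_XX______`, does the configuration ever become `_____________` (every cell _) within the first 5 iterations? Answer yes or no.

yes

X____X_______
_____________
all cells are _ at iteration 2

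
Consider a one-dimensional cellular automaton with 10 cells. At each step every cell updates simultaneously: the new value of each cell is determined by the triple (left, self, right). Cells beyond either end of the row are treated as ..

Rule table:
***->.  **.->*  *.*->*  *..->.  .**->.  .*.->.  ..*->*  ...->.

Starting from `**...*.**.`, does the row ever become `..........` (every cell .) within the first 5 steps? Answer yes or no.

step 1: .*..*.*.*.
step 2: *..*.*.*..
step 3: ..*.*.*...
step 4: .*.*.*....
step 5: *.*.*.....
step 5 is *.*.*....., still not uniform .

no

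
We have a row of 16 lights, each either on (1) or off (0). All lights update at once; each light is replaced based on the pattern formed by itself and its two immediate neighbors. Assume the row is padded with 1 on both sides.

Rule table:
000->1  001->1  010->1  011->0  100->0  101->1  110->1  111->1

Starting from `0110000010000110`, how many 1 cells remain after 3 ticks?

1010111110111011
1111011111011101
1111101111101110
count of 1: 13

13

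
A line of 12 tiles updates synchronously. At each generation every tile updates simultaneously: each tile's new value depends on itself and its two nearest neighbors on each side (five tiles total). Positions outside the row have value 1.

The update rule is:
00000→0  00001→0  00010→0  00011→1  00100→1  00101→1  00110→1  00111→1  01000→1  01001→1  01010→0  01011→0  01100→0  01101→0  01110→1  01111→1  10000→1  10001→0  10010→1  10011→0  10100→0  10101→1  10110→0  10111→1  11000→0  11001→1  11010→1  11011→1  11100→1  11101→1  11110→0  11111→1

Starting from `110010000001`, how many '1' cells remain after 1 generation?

8

011111100011
count of 1: 8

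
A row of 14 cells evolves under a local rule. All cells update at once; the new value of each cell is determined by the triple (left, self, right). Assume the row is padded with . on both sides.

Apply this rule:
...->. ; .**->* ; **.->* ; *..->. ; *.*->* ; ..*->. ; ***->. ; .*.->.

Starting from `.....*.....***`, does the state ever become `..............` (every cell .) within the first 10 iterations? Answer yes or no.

...........*.*
............*.
..............
all cells are . at iteration 3

yes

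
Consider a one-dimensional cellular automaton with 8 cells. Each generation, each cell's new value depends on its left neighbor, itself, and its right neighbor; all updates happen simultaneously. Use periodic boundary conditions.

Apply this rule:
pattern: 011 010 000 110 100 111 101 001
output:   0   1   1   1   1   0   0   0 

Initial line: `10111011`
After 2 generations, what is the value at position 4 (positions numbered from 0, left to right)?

1

generation 1: 10001000
generation 2: 11101110
position 4 holds 1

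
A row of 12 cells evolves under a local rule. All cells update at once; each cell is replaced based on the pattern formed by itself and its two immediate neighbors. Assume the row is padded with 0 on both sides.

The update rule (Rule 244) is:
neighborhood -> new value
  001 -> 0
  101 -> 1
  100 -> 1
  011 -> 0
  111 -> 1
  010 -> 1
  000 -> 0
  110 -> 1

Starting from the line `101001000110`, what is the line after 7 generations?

000000111101

generation 1: 111101100011
generation 2: 011110110001
generation 3: 001111011001
generation 4: 000111101101
generation 5: 000011110111
generation 6: 000001111011
generation 7: 000000111101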